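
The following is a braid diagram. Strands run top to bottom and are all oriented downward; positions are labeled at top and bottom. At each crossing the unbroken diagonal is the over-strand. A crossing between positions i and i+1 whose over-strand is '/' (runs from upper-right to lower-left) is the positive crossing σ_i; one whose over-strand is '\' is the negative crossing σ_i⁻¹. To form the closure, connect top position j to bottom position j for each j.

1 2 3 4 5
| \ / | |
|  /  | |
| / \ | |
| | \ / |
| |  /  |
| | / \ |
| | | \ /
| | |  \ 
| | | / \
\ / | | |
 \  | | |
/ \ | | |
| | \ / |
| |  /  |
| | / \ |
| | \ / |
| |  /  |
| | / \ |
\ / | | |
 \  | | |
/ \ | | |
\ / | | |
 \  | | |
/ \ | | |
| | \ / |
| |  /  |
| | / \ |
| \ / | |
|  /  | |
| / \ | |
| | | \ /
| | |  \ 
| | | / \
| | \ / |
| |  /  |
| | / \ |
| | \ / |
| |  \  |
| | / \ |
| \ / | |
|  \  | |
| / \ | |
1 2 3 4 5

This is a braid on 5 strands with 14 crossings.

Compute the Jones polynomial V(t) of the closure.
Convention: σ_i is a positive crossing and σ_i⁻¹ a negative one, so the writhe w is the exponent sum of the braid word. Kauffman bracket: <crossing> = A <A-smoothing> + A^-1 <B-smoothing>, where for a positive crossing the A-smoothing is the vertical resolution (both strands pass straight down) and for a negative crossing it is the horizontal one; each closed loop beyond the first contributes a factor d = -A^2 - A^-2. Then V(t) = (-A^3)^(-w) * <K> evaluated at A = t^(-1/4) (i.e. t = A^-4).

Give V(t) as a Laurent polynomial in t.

Reading the diagram top to bottom ('/'-over between positions i,i+1 = s_i, '\'-over = s_i^-1): braid word = s2 s3 s4^-1 s1^-1 s3 s3 s1^-1 s1^-1 s3 s2 s4^-1 s3 s3^-1 s2^-1.
The presented braid s2 s3 s4^-1 s1^-1 s3 s3 s1^-1 s1^-1 s3 s2 s4^-1 s3 s3^-1 s2^-1 on 5 strands reduces by inverse Markov moves (closure unchanged at each step):
  Deconjugate: the word is γ·β·γ⁻¹ with γ = s2 s3 (prefix) and γ⁻¹ = s3^-1 s2^-1 (suffix); strip both.
Reduced to β = s4^-1 s1^-1 s3 s3 s1^-1 s1^-1 s3 s2 s4^-1 s3 on 5 strands, 10 crossings.
Compute on β:
Braid: s4^-1 s1^-1 s3 s3 s1^-1 s1^-1 s3 s2 s4^-1 s3 on 5 strands, 10 crossings.
Writhe w = (#positive) - (#negative) = 5 - 5 = 0.
Computing the Kauffman bracket via state sum. There are 2^10 = 1024 states.
Each crossing splits two ways (0=vertical, 1=horizontal). The state's weight is A^(#A-smoothings - #B-smoothings) * d^(loops - 1).
Tabulate the states by total A-exponent and number of loops L (A-exp: L × count):
  A^10: L=6 ×1
  A^8: L=5 ×10
  A^6: L=4 ×41, L=6 ×4
  A^4: L=3 ×83, L=5 ×36, L=7 ×1
  A^2: L=2 ×84, L=4 ×107, L=6 ×19
  A^0: L=1 ×33, L=3 ×143, L=5 ×70, L=7 ×6
  A^-2: L=2 ×68, L=4 ×116, L=6 ×25, L=8 ×1
  A^-4: L=3 ×64, L=5 ×52, L=7 ×4
  A^-6: L=4 ×33, L=6 ×12
  A^-8: L=5 ×9, L=7 ×1
  A^-10: L=6 ×1
Each group contributes A^e * Σ count * d^(L-1):
Powers of d = -A^2 - A^-2: d^2 = A^4 + 2 + A^-4; d^3 = -A^6 - 3*A^2 - 3*A^-2 - A^-6; d^4 = A^8 + 4*A^4 + 6 + 4*A^-4 + A^-8; d^5 = -A^10 - 5*A^6 - 10*A^2 - 10*A^-2 - 5*A^-6 - A^-10; d^6 = A^12 + 6*A^8 + 15*A^4 + 20 + 15*A^-4 + 6*A^-8 + A^-12; d^7 = -A^14 - 7*A^10 - 21*A^6 - 35*A^2 - 35*A^-2 - 21*A^-6 - 7*A^-10 - A^-14.
  A^10 * (d^5) = -A^20 - 5*A^16 - 10*A^12 - 10*A^8 - 5*A^4 - 1
  A^8 * (10*d^4) = 10*A^16 + 40*A^12 + 60*A^8 + 40*A^4 + 10
  A^6 * (41*d^3 + 4*d^5) = -4*A^16 - 61*A^12 - 163*A^8 - 163*A^4 - 61 - 4*A^-4
  A^4 * (83*d^2 + 36*d^4 + d^6) = A^16 + 42*A^12 + 242*A^8 + 402*A^4 + 242 + 42*A^-4 + A^-8
  A^2 * (84*d + 107*d^3 + 19*d^5) = -19*A^12 - 202*A^8 - 595*A^4 - 595 - 202*A^-4 - 19*A^-8
  A^0 * (33 + 143*d^2 + 70*d^4 + 6*d^6) = 6*A^12 + 106*A^8 + 513*A^4 + 859 + 513*A^-4 + 106*A^-8 + 6*A^-12
  A^-2 * (68*d + 116*d^3 + 25*d^5 + d^7) = -A^12 - 32*A^8 - 262*A^4 - 701 - 701*A^-4 - 262*A^-8 - 32*A^-12 - A^-16
  A^-4 * (64*d^2 + 52*d^4 + 4*d^6) = 4*A^8 + 76*A^4 + 332 + 520*A^-4 + 332*A^-8 + 76*A^-12 + 4*A^-16
  A^-6 * (33*d^3 + 12*d^5) = -12*A^4 - 93 - 219*A^-4 - 219*A^-8 - 93*A^-12 - 12*A^-16
  A^-8 * (9*d^4 + d^6) = A^4 + 15 + 51*A^-4 + 74*A^-8 + 51*A^-12 + 15*A^-16 + A^-20
  A^-10 * (d^5) = -1 - 5*A^-4 - 10*A^-8 - 10*A^-12 - 5*A^-16 - A^-20
Summing the groups: <K> = -A^20 + 2*A^16 - 3*A^12 + 5*A^8 - 5*A^4 + 6 - 5*A^-4 + 3*A^-8 - 2*A^-12 + A^-16
Normalise by the writhe: (-A^3)^(-w) = (-A^3)^(0) = 1, so f(A) = 1 * <K> = -A^20 + 2*A^16 - 3*A^12 + 5*A^8 - 5*A^4 + 6 - 5*A^-4 + 3*A^-8 - 2*A^-12 + A^-16.
Substitute A = t^(-1/4), i.e. A^e → t^(-e/4): V(t) = t^4 - 2*t^3 + 3*t^2 - 5*t + 6 - 5*t^-1 + 5*t^-2 - 3*t^-3 + 2*t^-4 - t^-5

Answer: t^4 - 2*t^3 + 3*t^2 - 5*t + 6 - 5*t^-1 + 5*t^-2 - 3*t^-3 + 2*t^-4 - t^-5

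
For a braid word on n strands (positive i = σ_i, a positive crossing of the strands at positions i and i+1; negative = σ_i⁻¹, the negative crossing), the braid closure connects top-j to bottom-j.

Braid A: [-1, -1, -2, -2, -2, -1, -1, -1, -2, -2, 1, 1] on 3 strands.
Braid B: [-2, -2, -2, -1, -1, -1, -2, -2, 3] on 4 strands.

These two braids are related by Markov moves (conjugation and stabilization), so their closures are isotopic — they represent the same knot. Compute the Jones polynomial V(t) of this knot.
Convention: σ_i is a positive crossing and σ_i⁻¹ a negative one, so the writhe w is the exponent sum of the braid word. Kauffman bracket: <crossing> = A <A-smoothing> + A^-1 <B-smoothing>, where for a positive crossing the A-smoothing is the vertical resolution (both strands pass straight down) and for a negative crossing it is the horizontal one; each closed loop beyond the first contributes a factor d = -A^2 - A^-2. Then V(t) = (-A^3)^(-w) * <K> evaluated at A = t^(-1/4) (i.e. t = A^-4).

Markov-equivalent braids have isotopic closures, hence identical knot invariants. Strip the Markov moves from each word to reach a common short braid β, then compute V(t) once on β.
Braid A: s1^-1 s1^-1 s2^-1 s2^-1 s2^-1 s1^-1 s1^-1 s1^-1 s2^-1 s2^-1 s1 s1 on 3 strands reduces by inverse Markov moves (closure unchanged at each step):
  Deconjugate: the word is γ·β·γ⁻¹ with γ = s1^-1 s1^-1 (prefix) and γ⁻¹ = s1 s1 (suffix); strip both.
Reduced to β = s2^-1 s2^-1 s2^-1 s1^-1 s1^-1 s1^-1 s2^-1 s2^-1 on 3 strands, 8 crossings.
Braid B: s2^-1 s2^-1 s2^-1 s1^-1 s1^-1 s1^-1 s2^-1 s2^-1 s3 on 4 strands reduces by inverse Markov moves (closure unchanged at each step):
  Destabilize: the word has the form β·s3 where s3 occurs only as the final letter (β ∈ B_3); drop it and the last strand → 3 strands.
Reduced to β = s2^-1 s2^-1 s2^-1 s1^-1 s1^-1 s1^-1 s2^-1 s2^-1 on 3 strands, 8 crossings.
Both give the same β = s2^-1 s2^-1 s2^-1 s1^-1 s1^-1 s1^-1 s2^-1 s2^-1 on 3 strands, so one state sum suffices:
Braid: s2^-1 s2^-1 s2^-1 s1^-1 s1^-1 s1^-1 s2^-1 s2^-1 on 3 strands, 8 crossings.
Writhe w = (#positive) - (#negative) = 0 - 8 = -8.
Computing the Kauffman bracket via state sum. There are 2^8 = 256 states.
For each crossing: s=0 is the vertical smoothing, s=1 horizontal. Crossing k contributes A^(sign_k * (1 - 2*s_k)); loop factor d = -A^2 - A^-2.
Tabulate the states by total A-exponent and number of loops L (A-exp: L × count):
  A^8: L=7 ×1
  A^6: L=6 ×8
  A^4: L=5 ×28
  A^2: L=4 ×55, L=6 ×1
  A^0: L=3 ×65, L=5 ×5
  A^-2: L=2 ×45, L=4 ×11
  A^-4: L=1 ×15, L=3 ×13
  A^-6: L=2 ×8
  A^-8: L=3 ×1
Each group contributes A^e * Σ count * d^(L-1):
Powers of d = -A^2 - A^-2: d^2 = A^4 + 2 + A^-4; d^3 = -A^6 - 3*A^2 - 3*A^-2 - A^-6; d^4 = A^8 + 4*A^4 + 6 + 4*A^-4 + A^-8; d^5 = -A^10 - 5*A^6 - 10*A^2 - 10*A^-2 - 5*A^-6 - A^-10; d^6 = A^12 + 6*A^8 + 15*A^4 + 20 + 15*A^-4 + 6*A^-8 + A^-12.
  A^8 * (d^6) = A^20 + 6*A^16 + 15*A^12 + 20*A^8 + 15*A^4 + 6 + A^-4
  A^6 * (8*d^5) = -8*A^16 - 40*A^12 - 80*A^8 - 80*A^4 - 40 - 8*A^-4
  A^4 * (28*d^4) = 28*A^12 + 112*A^8 + 168*A^4 + 112 + 28*A^-4
  A^2 * (55*d^3 + d^5) = -A^12 - 60*A^8 - 175*A^4 - 175 - 60*A^-4 - A^-8
  A^0 * (65*d^2 + 5*d^4) = 5*A^8 + 85*A^4 + 160 + 85*A^-4 + 5*A^-8
  A^-2 * (45*d + 11*d^3) = -11*A^4 - 78 - 78*A^-4 - 11*A^-8
  A^-4 * (15 + 13*d^2) = 13 + 41*A^-4 + 13*A^-8
  A^-6 * (8*d) = -8*A^-4 - 8*A^-8
  A^-8 * (d^2) = A^-4 + 2*A^-8 + A^-12
Summing the groups: <K> = A^20 - 2*A^16 + 2*A^12 - 3*A^8 + 2*A^4 - 2 + 2*A^-4 + A^-12
Normalise by the writhe: (-A^3)^(-w) = (-A^3)^(8) = A^24, so f(A) = A^24 * <K> = A^44 - 2*A^40 + 2*A^36 - 3*A^32 + 2*A^28 - 2*A^24 + 2*A^20 + A^12.
Substitute A = t^(-1/4), i.e. A^e → t^(-e/4): V(t) = t^-3 + 2*t^-5 - 2*t^-6 + 2*t^-7 - 3*t^-8 + 2*t^-9 - 2*t^-10 + t^-11

Answer: t^-3 + 2*t^-5 - 2*t^-6 + 2*t^-7 - 3*t^-8 + 2*t^-9 - 2*t^-10 + t^-11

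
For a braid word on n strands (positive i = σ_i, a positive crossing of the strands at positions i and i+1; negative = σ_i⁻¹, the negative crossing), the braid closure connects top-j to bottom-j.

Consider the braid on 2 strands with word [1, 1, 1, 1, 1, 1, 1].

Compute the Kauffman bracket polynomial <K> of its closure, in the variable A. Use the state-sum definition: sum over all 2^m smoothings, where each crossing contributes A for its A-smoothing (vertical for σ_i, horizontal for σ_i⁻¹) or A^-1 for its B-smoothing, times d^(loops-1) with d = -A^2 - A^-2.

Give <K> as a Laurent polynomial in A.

Braid: s1 s1 s1 s1 s1 s1 s1 on 2 strands, 7 crossings.
Writhe w = (#positive) - (#negative) = 7 - 0 = 7.
Computing the Kauffman bracket via state sum. There are 2^7 = 128 states.
Each crossing splits two ways (0=vertical, 1=horizontal). The state's weight is A^(#A-smoothings - #B-smoothings) * d^(loops - 1).
Tabulate the states by total A-exponent and number of loops L (A-exp: L × count):
  A^7: L=2 ×1
  A^5: L=1 ×7
  A^3: L=2 ×21
  A^1: L=3 ×35
  A^-1: L=4 ×35
  A^-3: L=5 ×21
  A^-5: L=6 ×7
  A^-7: L=7 ×1
Each group contributes A^e * Σ count * d^(L-1):
Powers of d = -A^2 - A^-2: d^2 = A^4 + 2 + A^-4; d^3 = -A^6 - 3*A^2 - 3*A^-2 - A^-6; d^4 = A^8 + 4*A^4 + 6 + 4*A^-4 + A^-8; d^5 = -A^10 - 5*A^6 - 10*A^2 - 10*A^-2 - 5*A^-6 - A^-10; d^6 = A^12 + 6*A^8 + 15*A^4 + 20 + 15*A^-4 + 6*A^-8 + A^-12.
  A^7 * (d) = -A^9 - A^5
  A^5 * (7) = 7*A^5
  A^3 * (21*d) = -21*A^5 - 21*A
  A^1 * (35*d^2) = 35*A^5 + 70*A + 35*A^-3
  A^-1 * (35*d^3) = -35*A^5 - 105*A - 105*A^-3 - 35*A^-7
  A^-3 * (21*d^4) = 21*A^5 + 84*A + 126*A^-3 + 84*A^-7 + 21*A^-11
  A^-5 * (7*d^5) = -7*A^5 - 35*A - 70*A^-3 - 70*A^-7 - 35*A^-11 - 7*A^-15
  A^-7 * (d^6) = A^5 + 6*A + 15*A^-3 + 20*A^-7 + 15*A^-11 + 6*A^-15 + A^-19
Summing the groups: <K> = -A^9 - A + A^-3 - A^-7 + A^-11 - A^-15 + A^-19

Answer: -A^9 - A + A^-3 - A^-7 + A^-11 - A^-15 + A^-19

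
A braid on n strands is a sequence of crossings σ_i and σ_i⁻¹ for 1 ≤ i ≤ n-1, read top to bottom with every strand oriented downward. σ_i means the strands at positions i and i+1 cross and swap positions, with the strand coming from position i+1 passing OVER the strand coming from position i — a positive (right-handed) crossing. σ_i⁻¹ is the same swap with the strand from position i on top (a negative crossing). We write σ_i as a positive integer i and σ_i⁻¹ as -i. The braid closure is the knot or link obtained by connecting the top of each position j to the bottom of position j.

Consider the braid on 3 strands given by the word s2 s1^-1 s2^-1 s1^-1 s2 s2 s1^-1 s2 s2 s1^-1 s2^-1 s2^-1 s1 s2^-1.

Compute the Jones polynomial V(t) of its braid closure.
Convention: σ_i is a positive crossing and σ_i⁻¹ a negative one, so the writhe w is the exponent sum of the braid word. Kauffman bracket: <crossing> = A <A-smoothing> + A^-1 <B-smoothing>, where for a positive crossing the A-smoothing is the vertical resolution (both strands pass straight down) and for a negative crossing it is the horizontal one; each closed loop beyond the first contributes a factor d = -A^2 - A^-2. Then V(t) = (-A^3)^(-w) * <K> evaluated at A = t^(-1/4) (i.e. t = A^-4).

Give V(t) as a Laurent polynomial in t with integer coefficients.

The presented braid s2 s1^-1 s2^-1 s1^-1 s2 s2 s1^-1 s2 s2 s1^-1 s2^-1 s2^-1 s1 s2^-1 on 3 strands reduces by inverse Markov moves (closure unchanged at each step):
  Deconjugate: the word is γ·β·γ⁻¹ with γ = s2 s1^-1 (prefix) and γ⁻¹ = s1 s2^-1 (suffix); strip both.
Reduced to β = s2^-1 s1^-1 s2 s2 s1^-1 s2 s2 s1^-1 s2^-1 s2^-1 on 3 strands, 10 crossings.
Compute on β:
Braid: s2^-1 s1^-1 s2 s2 s1^-1 s2 s2 s1^-1 s2^-1 s2^-1 on 3 strands, 10 crossings.
Writhe w = (#positive) - (#negative) = 4 - 6 = -2.
Enumerate smoothing states for the bracket polynomial. There are 2^10 = 1024 states.
Each crossing splits two ways (0=vertical, 1=horizontal). The state's weight is A^(#A-smoothings - #B-smoothings) * d^(loops - 1).
Tabulate the states by total A-exponent and number of loops L (A-exp: L × count):
  A^10: L=5 ×1
  A^8: L=4 ×10
  A^6: L=3 ×39, L=5 ×6
  A^4: L=2 ×66, L=4 ×52, L=6 ×2
  A^2: L=1 ×45, L=3 ×124, L=5 ×41
  A^0: L=2 ×118, L=4 ×113, L=6 ×21
  A^-2: L=1 ×20, L=3 ×120, L=5 ×63, L=7 ×7
  A^-4: L=2 ×30, L=4 ×68, L=6 ×21, L=8 ×1
  A^-6: L=3 ×20, L=5 ×22, L=7 ×3
  A^-8: L=4 ×7, L=6 ×3
  A^-10: L=5 ×1
Each group contributes A^e * Σ count * d^(L-1):
Powers of d = -A^2 - A^-2: d^2 = A^4 + 2 + A^-4; d^3 = -A^6 - 3*A^2 - 3*A^-2 - A^-6; d^4 = A^8 + 4*A^4 + 6 + 4*A^-4 + A^-8; d^5 = -A^10 - 5*A^6 - 10*A^2 - 10*A^-2 - 5*A^-6 - A^-10; d^6 = A^12 + 6*A^8 + 15*A^4 + 20 + 15*A^-4 + 6*A^-8 + A^-12; d^7 = -A^14 - 7*A^10 - 21*A^6 - 35*A^2 - 35*A^-2 - 21*A^-6 - 7*A^-10 - A^-14.
  A^10 * (d^4) = A^18 + 4*A^14 + 6*A^10 + 4*A^6 + A^2
  A^8 * (10*d^3) = -10*A^14 - 30*A^10 - 30*A^6 - 10*A^2
  A^6 * (39*d^2 + 6*d^4) = 6*A^14 + 63*A^10 + 114*A^6 + 63*A^2 + 6*A^-2
  A^4 * (66*d + 52*d^3 + 2*d^5) = -2*A^14 - 62*A^10 - 242*A^6 - 242*A^2 - 62*A^-2 - 2*A^-6
  A^2 * (45 + 124*d^2 + 41*d^4) = 41*A^10 + 288*A^6 + 539*A^2 + 288*A^-2 + 41*A^-6
  A^0 * (118*d + 113*d^3 + 21*d^5) = -21*A^10 - 218*A^6 - 667*A^2 - 667*A^-2 - 218*A^-6 - 21*A^-10
  A^-2 * (20 + 120*d^2 + 63*d^4 + 7*d^6) = 7*A^10 + 105*A^6 + 477*A^2 + 778*A^-2 + 477*A^-6 + 105*A^-10 + 7*A^-14
  A^-4 * (30*d + 68*d^3 + 21*d^5 + d^7) = -A^10 - 28*A^6 - 194*A^2 - 479*A^-2 - 479*A^-6 - 194*A^-10 - 28*A^-14 - A^-18
  A^-6 * (20*d^2 + 22*d^4 + 3*d^6) = 3*A^6 + 40*A^2 + 153*A^-2 + 232*A^-6 + 153*A^-10 + 40*A^-14 + 3*A^-18
  A^-8 * (7*d^3 + 3*d^5) = -3*A^2 - 22*A^-2 - 51*A^-6 - 51*A^-10 - 22*A^-14 - 3*A^-18
  A^-10 * (d^4) = A^-2 + 4*A^-6 + 6*A^-10 + 4*A^-14 + A^-18
Summing the groups: <K> = A^18 - 2*A^14 + 3*A^10 - 4*A^6 + 4*A^2 - 4*A^-2 + 4*A^-6 - 2*A^-10 + A^-14
Normalise by the writhe: (-A^3)^(-w) = (-A^3)^(2) = A^6, so f(A) = A^6 * <K> = A^24 - 2*A^20 + 3*A^16 - 4*A^12 + 4*A^8 - 4*A^4 + 4 - 2*A^-4 + A^-8.
Substitute A = t^(-1/4), i.e. A^e → t^(-e/4): V(t) = t^2 - 2*t + 4 - 4*t^-1 + 4*t^-2 - 4*t^-3 + 3*t^-4 - 2*t^-5 + t^-6

Answer: t^2 - 2*t + 4 - 4*t^-1 + 4*t^-2 - 4*t^-3 + 3*t^-4 - 2*t^-5 + t^-6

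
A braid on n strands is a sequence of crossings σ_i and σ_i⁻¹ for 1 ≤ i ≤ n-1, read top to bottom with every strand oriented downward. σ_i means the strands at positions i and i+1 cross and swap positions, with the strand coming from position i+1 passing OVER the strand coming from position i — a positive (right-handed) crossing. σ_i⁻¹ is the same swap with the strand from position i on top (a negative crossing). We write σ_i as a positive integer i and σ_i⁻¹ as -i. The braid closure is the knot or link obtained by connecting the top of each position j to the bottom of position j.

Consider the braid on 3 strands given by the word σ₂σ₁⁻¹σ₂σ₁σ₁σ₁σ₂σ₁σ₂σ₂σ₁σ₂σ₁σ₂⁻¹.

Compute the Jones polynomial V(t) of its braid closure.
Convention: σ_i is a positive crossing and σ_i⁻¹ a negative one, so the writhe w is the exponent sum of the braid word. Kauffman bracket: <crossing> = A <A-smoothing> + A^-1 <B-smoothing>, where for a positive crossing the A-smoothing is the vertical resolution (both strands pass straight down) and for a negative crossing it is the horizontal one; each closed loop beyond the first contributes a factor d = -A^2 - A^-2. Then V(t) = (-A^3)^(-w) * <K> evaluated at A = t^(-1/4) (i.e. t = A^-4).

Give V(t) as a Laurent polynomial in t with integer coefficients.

The presented braid s2 s1^-1 s2 s1 s1 s1 s2 s1 s2 s2 s1 s2 s1 s2^-1 on 3 strands reduces by inverse Markov moves (closure unchanged at each step):
  Deconjugate: the word is γ·β·γ⁻¹ with γ = s2 s1^-1 (prefix) and γ⁻¹ = s1 s2^-1 (suffix); strip both.
Reduced to β = s2 s1 s1 s1 s2 s1 s2 s2 s1 s2 on 3 strands, 10 crossings.
Compute on β:
Braid: s2 s1 s1 s1 s2 s1 s2 s2 s1 s2 on 3 strands, 10 crossings.
Writhe w = (#positive) - (#negative) = 10 - 0 = 10.
State-sum expansion of <K>. There are 2^10 = 1024 states.
For each crossing: s=0 is the vertical smoothing, s=1 horizontal. Crossing k contributes A^(sign_k * (1 - 2*s_k)); loop factor d = -A^2 - A^-2.
Tabulate the states by total A-exponent and number of loops L (A-exp: L × count):
  A^10: L=3 ×1
  A^8: L=2 ×10
  A^6: L=1 ×25, L=3 ×20
  A^4: L=2 ×100, L=4 ×20
  A^2: L=1 ×36, L=3 ×164, L=5 ×10
  A^0: L=2 ×108, L=4 ×142, L=6 ×2
  A^-2: L=1 ×12, L=3 ×129, L=5 ×69
  A^-4: L=2 ×24, L=4 ×78, L=6 ×18
  A^-6: L=3 ×19, L=5 ×24, L=7 ×2
  A^-8: L=4 ×7, L=6 ×3
  A^-10: L=5 ×1
Each group contributes A^e * Σ count * d^(L-1):
Powers of d = -A^2 - A^-2: d^2 = A^4 + 2 + A^-4; d^3 = -A^6 - 3*A^2 - 3*A^-2 - A^-6; d^4 = A^8 + 4*A^4 + 6 + 4*A^-4 + A^-8; d^5 = -A^10 - 5*A^6 - 10*A^2 - 10*A^-2 - 5*A^-6 - A^-10; d^6 = A^12 + 6*A^8 + 15*A^4 + 20 + 15*A^-4 + 6*A^-8 + A^-12.
  A^10 * (d^2) = A^14 + 2*A^10 + A^6
  A^8 * (10*d) = -10*A^10 - 10*A^6
  A^6 * (25 + 20*d^2) = 20*A^10 + 65*A^6 + 20*A^2
  A^4 * (100*d + 20*d^3) = -20*A^10 - 160*A^6 - 160*A^2 - 20*A^-2
  A^2 * (36 + 164*d^2 + 10*d^4) = 10*A^10 + 204*A^6 + 424*A^2 + 204*A^-2 + 10*A^-6
  A^0 * (108*d + 142*d^3 + 2*d^5) = -2*A^10 - 152*A^6 - 554*A^2 - 554*A^-2 - 152*A^-6 - 2*A^-10
  A^-2 * (12 + 129*d^2 + 69*d^4) = 69*A^6 + 405*A^2 + 684*A^-2 + 405*A^-6 + 69*A^-10
  A^-4 * (24*d + 78*d^3 + 18*d^5) = -18*A^6 - 168*A^2 - 438*A^-2 - 438*A^-6 - 168*A^-10 - 18*A^-14
  A^-6 * (19*d^2 + 24*d^4 + 2*d^6) = 2*A^6 + 36*A^2 + 145*A^-2 + 222*A^-6 + 145*A^-10 + 36*A^-14 + 2*A^-18
  A^-8 * (7*d^3 + 3*d^5) = -3*A^2 - 22*A^-2 - 51*A^-6 - 51*A^-10 - 22*A^-14 - 3*A^-18
  A^-10 * (d^4) = A^-2 + 4*A^-6 + 6*A^-10 + 4*A^-14 + A^-18
Summing the groups: <K> = A^14 + A^6 - A^-10
Normalise by the writhe: (-A^3)^(-w) = (-A^3)^(-10) = A^-30, so f(A) = A^-30 * <K> = A^-16 + A^-24 - A^-40.
Substitute A = t^(-1/4), i.e. A^e → t^(-e/4): V(t) = -t^10 + t^6 + t^4

Answer: -t^10 + t^6 + t^4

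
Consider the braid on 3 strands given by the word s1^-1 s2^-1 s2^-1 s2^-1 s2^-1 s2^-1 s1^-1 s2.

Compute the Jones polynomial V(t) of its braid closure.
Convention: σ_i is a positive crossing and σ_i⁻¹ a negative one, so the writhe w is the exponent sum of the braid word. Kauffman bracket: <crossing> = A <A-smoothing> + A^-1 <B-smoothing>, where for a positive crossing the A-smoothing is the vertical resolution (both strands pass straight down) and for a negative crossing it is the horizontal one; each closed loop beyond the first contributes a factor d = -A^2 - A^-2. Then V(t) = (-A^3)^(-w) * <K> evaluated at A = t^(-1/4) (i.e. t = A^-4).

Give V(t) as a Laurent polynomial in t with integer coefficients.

t^-2 - t^-3 + 2*t^-4 - 2*t^-5 + 3*t^-6 - 2*t^-7 + t^-8 - t^-9

Derivation:
Braid: s1^-1 s2^-1 s2^-1 s2^-1 s2^-1 s2^-1 s1^-1 s2 on 3 strands, 8 crossings.
Writhe w = (#positive) - (#negative) = 1 - 7 = -6.
Computing the Kauffman bracket via state sum. There are 2^8 = 256 states.
Smooth each crossing (0=||, 1=⌣⌢); contribution A^(Σ sign_k(1-2s_k)) * d^(L-1).
Tabulate the states by total A-exponent and number of loops L (A-exp: L × count):
  A^8: L=6 ×1
  A^6: L=5 ×8
  A^4: L=4 ×25, L=6 ×3
  A^2: L=3 ×40, L=5 ×15, L=7 ×1
  A^0: L=2 ×35, L=4 ×30, L=6 ×5
  A^-2: L=1 ×15, L=3 ×31, L=5 ×10
  A^-4: L=2 ×18, L=4 ×10
  A^-6: L=1 ×2, L=3 ×6
  A^-8: L=2 ×1
Each group contributes A^e * Σ count * d^(L-1):
Powers of d = -A^2 - A^-2: d^2 = A^4 + 2 + A^-4; d^3 = -A^6 - 3*A^2 - 3*A^-2 - A^-6; d^4 = A^8 + 4*A^4 + 6 + 4*A^-4 + A^-8; d^5 = -A^10 - 5*A^6 - 10*A^2 - 10*A^-2 - 5*A^-6 - A^-10; d^6 = A^12 + 6*A^8 + 15*A^4 + 20 + 15*A^-4 + 6*A^-8 + A^-12.
  A^8 * (d^5) = -A^18 - 5*A^14 - 10*A^10 - 10*A^6 - 5*A^2 - A^-2
  A^6 * (8*d^4) = 8*A^14 + 32*A^10 + 48*A^6 + 32*A^2 + 8*A^-2
  A^4 * (25*d^3 + 3*d^5) = -3*A^14 - 40*A^10 - 105*A^6 - 105*A^2 - 40*A^-2 - 3*A^-6
  A^2 * (40*d^2 + 15*d^4 + d^6) = A^14 + 21*A^10 + 115*A^6 + 190*A^2 + 115*A^-2 + 21*A^-6 + A^-10
  A^0 * (35*d + 30*d^3 + 5*d^5) = -5*A^10 - 55*A^6 - 175*A^2 - 175*A^-2 - 55*A^-6 - 5*A^-10
  A^-2 * (15 + 31*d^2 + 10*d^4) = 10*A^6 + 71*A^2 + 137*A^-2 + 71*A^-6 + 10*A^-10
  A^-4 * (18*d + 10*d^3) = -10*A^2 - 48*A^-2 - 48*A^-6 - 10*A^-10
  A^-6 * (2 + 6*d^2) = 6*A^-2 + 14*A^-6 + 6*A^-10
  A^-8 * (d) = -A^-6 - A^-10
Summing the groups: <K> = -A^18 + A^14 - 2*A^10 + 3*A^6 - 2*A^2 + 2*A^-2 - A^-6 + A^-10
Normalise by the writhe: (-A^3)^(-w) = (-A^3)^(6) = A^18, so f(A) = A^18 * <K> = -A^36 + A^32 - 2*A^28 + 3*A^24 - 2*A^20 + 2*A^16 - A^12 + A^8.
Substitute A = t^(-1/4), i.e. A^e → t^(-e/4): V(t) = t^-2 - t^-3 + 2*t^-4 - 2*t^-5 + 3*t^-6 - 2*t^-7 + t^-8 - t^-9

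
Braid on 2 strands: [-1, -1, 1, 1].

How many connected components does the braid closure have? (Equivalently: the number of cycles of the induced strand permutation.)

2

Derivation:
Track the strand permutation on 2 strands, starting from identity.
  step 1: s1^-1 swaps positions 1,2 -> [2 1]
  step 2: s1^-1 swaps positions 1,2 -> [1 2]
  step 3: s1 swaps positions 1,2 -> [2 1]
  step 4: s1 swaps positions 1,2 -> [1 2]
Final permutation (position -> original strand): [1 2]
Closure components = cycle count of this permutation = 2.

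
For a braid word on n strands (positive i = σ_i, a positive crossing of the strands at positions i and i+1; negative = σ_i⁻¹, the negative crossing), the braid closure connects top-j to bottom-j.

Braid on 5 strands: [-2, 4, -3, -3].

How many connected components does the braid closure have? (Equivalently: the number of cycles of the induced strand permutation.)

Track the strand permutation on 5 strands, starting from identity.
  step 1: s2^-1 swaps positions 2,3 -> [1 3 2 4 5]
  step 2: s4 swaps positions 4,5 -> [1 3 2 5 4]
  step 3: s3^-1 swaps positions 3,4 -> [1 3 5 2 4]
  step 4: s3^-1 swaps positions 3,4 -> [1 3 2 5 4]
Final permutation (position -> original strand): [1 3 2 5 4]
Closure components = cycle count of this permutation = 3.

Answer: 3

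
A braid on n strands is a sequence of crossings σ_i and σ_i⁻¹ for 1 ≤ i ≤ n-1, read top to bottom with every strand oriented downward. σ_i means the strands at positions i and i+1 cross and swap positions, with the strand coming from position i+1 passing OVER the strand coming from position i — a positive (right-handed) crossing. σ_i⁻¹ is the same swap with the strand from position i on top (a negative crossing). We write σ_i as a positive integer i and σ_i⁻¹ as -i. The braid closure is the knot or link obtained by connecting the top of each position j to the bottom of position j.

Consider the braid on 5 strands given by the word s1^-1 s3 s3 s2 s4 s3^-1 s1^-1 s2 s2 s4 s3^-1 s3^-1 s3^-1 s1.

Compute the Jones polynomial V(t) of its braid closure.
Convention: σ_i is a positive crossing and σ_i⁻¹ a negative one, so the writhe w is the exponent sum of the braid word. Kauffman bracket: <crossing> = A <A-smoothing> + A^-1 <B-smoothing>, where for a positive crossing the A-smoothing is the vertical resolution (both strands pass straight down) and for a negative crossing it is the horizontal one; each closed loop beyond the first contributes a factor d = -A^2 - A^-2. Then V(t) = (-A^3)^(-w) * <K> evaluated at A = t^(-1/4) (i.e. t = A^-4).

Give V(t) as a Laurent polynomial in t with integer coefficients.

-t^6 + 2*t^5 - 3*t^4 + 4*t^3 - 3*t^2 + 3*t - 2 + t^-1

Derivation:
The presented braid s1^-1 s3 s3 s2 s4 s3^-1 s1^-1 s2 s2 s4 s3^-1 s3^-1 s3^-1 s1 on 5 strands reduces by inverse Markov moves (closure unchanged at each step):
  Deconjugate: the word is γ·β·γ⁻¹ with γ = s1^-1 (prefix) and γ⁻¹ = s1 (suffix); strip both.
  Deconjugate: the word is γ·β·γ⁻¹ with γ = s3 s3 (prefix) and γ⁻¹ = s3^-1 s3^-1 (suffix); strip both.
Reduced to β = s2 s4 s3^-1 s1^-1 s2 s2 s4 s3^-1 on 5 strands, 8 crossings.
Compute on β:
Braid: s2 s4 s3^-1 s1^-1 s2 s2 s4 s3^-1 on 5 strands, 8 crossings.
Writhe w = (#positive) - (#negative) = 5 - 3 = 2.
State-sum expansion of <K>. There are 2^8 = 256 states.
Smooth each crossing (0=||, 1=⌣⌢); contribution A^(Σ sign_k(1-2s_k)) * d^(L-1).
Tabulate the states by total A-exponent and number of loops L (A-exp: L × count):
  A^8: L=4 ×1
  A^6: L=3 ×7, L=5 ×1
  A^4: L=2 ×19, L=4 ×9
  A^2: L=1 ×19, L=3 ×35, L=5 ×2
  A^0: L=2 ×48, L=4 ×22
  A^-2: L=3 ×49, L=5 ×7
  A^-4: L=4 ×27, L=6 ×1
  A^-6: L=5 ×8
  A^-8: L=6 ×1
Each group contributes A^e * Σ count * d^(L-1):
Powers of d = -A^2 - A^-2: d^2 = A^4 + 2 + A^-4; d^3 = -A^6 - 3*A^2 - 3*A^-2 - A^-6; d^4 = A^8 + 4*A^4 + 6 + 4*A^-4 + A^-8; d^5 = -A^10 - 5*A^6 - 10*A^2 - 10*A^-2 - 5*A^-6 - A^-10.
  A^8 * (d^3) = -A^14 - 3*A^10 - 3*A^6 - A^2
  A^6 * (7*d^2 + d^4) = A^14 + 11*A^10 + 20*A^6 + 11*A^2 + A^-2
  A^4 * (19*d + 9*d^3) = -9*A^10 - 46*A^6 - 46*A^2 - 9*A^-2
  A^2 * (19 + 35*d^2 + 2*d^4) = 2*A^10 + 43*A^6 + 101*A^2 + 43*A^-2 + 2*A^-6
  A^0 * (48*d + 22*d^3) = -22*A^6 - 114*A^2 - 114*A^-2 - 22*A^-6
  A^-2 * (49*d^2 + 7*d^4) = 7*A^6 + 77*A^2 + 140*A^-2 + 77*A^-6 + 7*A^-10
  A^-4 * (27*d^3 + d^5) = -A^6 - 32*A^2 - 91*A^-2 - 91*A^-6 - 32*A^-10 - A^-14
  A^-6 * (8*d^4) = 8*A^2 + 32*A^-2 + 48*A^-6 + 32*A^-10 + 8*A^-14
  A^-8 * (d^5) = -A^2 - 5*A^-2 - 10*A^-6 - 10*A^-10 - 5*A^-14 - A^-18
Summing the groups: <K> = A^10 - 2*A^6 + 3*A^2 - 3*A^-2 + 4*A^-6 - 3*A^-10 + 2*A^-14 - A^-18
Normalise by the writhe: (-A^3)^(-w) = (-A^3)^(-2) = A^-6, so f(A) = A^-6 * <K> = A^4 - 2 + 3*A^-4 - 3*A^-8 + 4*A^-12 - 3*A^-16 + 2*A^-20 - A^-24.
Substitute A = t^(-1/4), i.e. A^e → t^(-e/4): V(t) = -t^6 + 2*t^5 - 3*t^4 + 4*t^3 - 3*t^2 + 3*t - 2 + t^-1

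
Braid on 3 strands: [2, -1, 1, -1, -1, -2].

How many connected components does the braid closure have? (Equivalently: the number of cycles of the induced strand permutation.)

Track the strand permutation on 3 strands, starting from identity.
  step 1: s2 swaps positions 2,3 -> [1 3 2]
  step 2: s1^-1 swaps positions 1,2 -> [3 1 2]
  step 3: s1 swaps positions 1,2 -> [1 3 2]
  step 4: s1^-1 swaps positions 1,2 -> [3 1 2]
  step 5: s1^-1 swaps positions 1,2 -> [1 3 2]
  step 6: s2^-1 swaps positions 2,3 -> [1 2 3]
Final permutation (position -> original strand): [1 2 3]
Closure components = cycle count of this permutation = 3.

Answer: 3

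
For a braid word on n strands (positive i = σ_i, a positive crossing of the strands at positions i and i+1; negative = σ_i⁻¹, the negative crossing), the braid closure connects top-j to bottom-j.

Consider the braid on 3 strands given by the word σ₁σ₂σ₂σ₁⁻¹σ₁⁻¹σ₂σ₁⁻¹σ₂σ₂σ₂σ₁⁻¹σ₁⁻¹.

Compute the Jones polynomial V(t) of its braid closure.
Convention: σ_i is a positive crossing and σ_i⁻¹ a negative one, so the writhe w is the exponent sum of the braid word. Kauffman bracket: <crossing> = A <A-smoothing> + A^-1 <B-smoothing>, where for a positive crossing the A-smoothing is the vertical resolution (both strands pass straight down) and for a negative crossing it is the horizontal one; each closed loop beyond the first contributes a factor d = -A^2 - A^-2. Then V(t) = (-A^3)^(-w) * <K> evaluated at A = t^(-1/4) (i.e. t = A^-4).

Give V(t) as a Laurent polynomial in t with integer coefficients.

The presented braid s1 s2 s2 s1^-1 s1^-1 s2 s1^-1 s2 s2 s2 s1^-1 s1^-1 on 3 strands reduces by inverse Markov moves (closure unchanged at each step):
  Deconjugate: the word is γ·β·γ⁻¹ with γ = s1 (prefix) and γ⁻¹ = s1^-1 (suffix); strip both.
Reduced to β = s2 s2 s1^-1 s1^-1 s2 s1^-1 s2 s2 s2 s1^-1 on 3 strands, 10 crossings.
Compute on β:
Braid: s2 s2 s1^-1 s1^-1 s2 s1^-1 s2 s2 s2 s1^-1 on 3 strands, 10 crossings.
Writhe w = (#positive) - (#negative) = 6 - 4 = 2.
Computing the Kauffman bracket via state sum. There are 2^10 = 1024 states.
Smooth each crossing (0=||, 1=⌣⌢); contribution A^(Σ sign_k(1-2s_k)) * d^(L-1).
Tabulate the states by total A-exponent and number of loops L (A-exp: L × count):
  A^10: L=5 ×1
  A^8: L=4 ×10
  A^6: L=3 ×41, L=5 ×4
  A^4: L=2 ×81, L=4 ×38, L=6 ×1
  A^2: L=1 ×71, L=3 ×117, L=5 ×22
  A^0: L=2 ×154, L=4 ×91, L=6 ×7
  A^-2: L=3 ×168, L=5 ×41, L=7 ×1
  A^-4: L=4 ×110, L=6 ×10
  A^-6: L=5 ×44, L=7 ×1
  A^-8: L=6 ×10
  A^-10: L=7 ×1
Each group contributes A^e * Σ count * d^(L-1):
Powers of d = -A^2 - A^-2: d^2 = A^4 + 2 + A^-4; d^3 = -A^6 - 3*A^2 - 3*A^-2 - A^-6; d^4 = A^8 + 4*A^4 + 6 + 4*A^-4 + A^-8; d^5 = -A^10 - 5*A^6 - 10*A^2 - 10*A^-2 - 5*A^-6 - A^-10; d^6 = A^12 + 6*A^8 + 15*A^4 + 20 + 15*A^-4 + 6*A^-8 + A^-12.
  A^10 * (d^4) = A^18 + 4*A^14 + 6*A^10 + 4*A^6 + A^2
  A^8 * (10*d^3) = -10*A^14 - 30*A^10 - 30*A^6 - 10*A^2
  A^6 * (41*d^2 + 4*d^4) = 4*A^14 + 57*A^10 + 106*A^6 + 57*A^2 + 4*A^-2
  A^4 * (81*d + 38*d^3 + d^5) = -A^14 - 43*A^10 - 205*A^6 - 205*A^2 - 43*A^-2 - A^-6
  A^2 * (71 + 117*d^2 + 22*d^4) = 22*A^10 + 205*A^6 + 437*A^2 + 205*A^-2 + 22*A^-6
  A^0 * (154*d + 91*d^3 + 7*d^5) = -7*A^10 - 126*A^6 - 497*A^2 - 497*A^-2 - 126*A^-6 - 7*A^-10
  A^-2 * (168*d^2 + 41*d^4 + d^6) = A^10 + 47*A^6 + 347*A^2 + 602*A^-2 + 347*A^-6 + 47*A^-10 + A^-14
  A^-4 * (110*d^3 + 10*d^5) = -10*A^6 - 160*A^2 - 430*A^-2 - 430*A^-6 - 160*A^-10 - 10*A^-14
  A^-6 * (44*d^4 + d^6) = A^6 + 50*A^2 + 191*A^-2 + 284*A^-6 + 191*A^-10 + 50*A^-14 + A^-18
  A^-8 * (10*d^5) = -10*A^2 - 50*A^-2 - 100*A^-6 - 100*A^-10 - 50*A^-14 - 10*A^-18
  A^-10 * (d^6) = A^2 + 6*A^-2 + 15*A^-6 + 20*A^-10 + 15*A^-14 + 6*A^-18 + A^-22
Summing the groups: <K> = A^18 - 3*A^14 + 6*A^10 - 8*A^6 + 11*A^2 - 12*A^-2 + 11*A^-6 - 9*A^-10 + 6*A^-14 - 3*A^-18 + A^-22
Normalise by the writhe: (-A^3)^(-w) = (-A^3)^(-2) = A^-6, so f(A) = A^-6 * <K> = A^12 - 3*A^8 + 6*A^4 - 8 + 11*A^-4 - 12*A^-8 + 11*A^-12 - 9*A^-16 + 6*A^-20 - 3*A^-24 + A^-28.
Substitute A = t^(-1/4), i.e. A^e → t^(-e/4): V(t) = t^7 - 3*t^6 + 6*t^5 - 9*t^4 + 11*t^3 - 12*t^2 + 11*t - 8 + 6*t^-1 - 3*t^-2 + t^-3

Answer: t^7 - 3*t^6 + 6*t^5 - 9*t^4 + 11*t^3 - 12*t^2 + 11*t - 8 + 6*t^-1 - 3*t^-2 + t^-3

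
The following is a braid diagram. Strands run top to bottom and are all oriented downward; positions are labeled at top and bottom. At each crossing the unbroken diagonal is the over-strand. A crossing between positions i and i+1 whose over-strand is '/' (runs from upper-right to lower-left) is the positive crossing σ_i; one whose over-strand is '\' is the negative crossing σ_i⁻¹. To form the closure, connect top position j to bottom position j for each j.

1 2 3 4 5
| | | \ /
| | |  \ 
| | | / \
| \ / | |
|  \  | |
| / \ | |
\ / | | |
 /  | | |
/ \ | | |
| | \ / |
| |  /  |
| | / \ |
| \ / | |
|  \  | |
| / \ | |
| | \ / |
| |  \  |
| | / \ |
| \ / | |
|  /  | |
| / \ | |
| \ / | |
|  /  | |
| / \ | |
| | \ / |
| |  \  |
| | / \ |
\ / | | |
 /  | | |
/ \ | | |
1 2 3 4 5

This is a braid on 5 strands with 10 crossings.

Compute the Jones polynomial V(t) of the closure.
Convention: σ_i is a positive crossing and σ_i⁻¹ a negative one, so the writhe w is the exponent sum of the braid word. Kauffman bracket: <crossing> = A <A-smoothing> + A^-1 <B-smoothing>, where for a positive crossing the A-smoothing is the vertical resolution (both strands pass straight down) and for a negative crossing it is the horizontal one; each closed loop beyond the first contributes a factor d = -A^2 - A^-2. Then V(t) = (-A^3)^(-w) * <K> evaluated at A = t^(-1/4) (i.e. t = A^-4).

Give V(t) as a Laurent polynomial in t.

t^3 - t^2 + t - 1 + t^-1 - t^-2 + t^-3

Derivation:
Reading the diagram top to bottom ('/'-over between positions i,i+1 = s_i, '\'-over = s_i^-1): braid word = s4^-1 s2^-1 s1 s3 s2^-1 s3^-1 s2 s2 s3^-1 s1.
Braid: s4^-1 s2^-1 s1 s3 s2^-1 s3^-1 s2 s2 s3^-1 s1 on 5 strands, 10 crossings.
Writhe w = (#positive) - (#negative) = 5 - 5 = 0.
Computing the Kauffman bracket via state sum. There are 2^10 = 1024 states.
Smooth each crossing (0=||, 1=⌣⌢); contribution A^(Σ sign_k(1-2s_k)) * d^(L-1).
Tabulate the states by total A-exponent and number of loops L (A-exp: L × count):
  A^10: L=4 ×1
  A^8: L=3 ×9, L=5 ×1
  A^6: L=2 ×27, L=4 ×18
  A^4: L=1 ×28, L=3 ×78, L=5 ×14
  A^2: L=2 ×116, L=4 ×88, L=6 ×6
  A^0: L=1 ×27, L=3 ×178, L=5 ×46, L=7 ×1
  A^-2: L=2 ×78, L=4 ×123, L=6 ×9
  A^-4: L=1 ×6, L=3 ×78, L=5 ×36
  A^-6: L=2 ×11, L=4 ×31, L=6 ×3
  A^-8: L=3 ×6, L=5 ×4
  A^-10: L=4 ×1
Each group contributes A^e * Σ count * d^(L-1):
Powers of d = -A^2 - A^-2: d^2 = A^4 + 2 + A^-4; d^3 = -A^6 - 3*A^2 - 3*A^-2 - A^-6; d^4 = A^8 + 4*A^4 + 6 + 4*A^-4 + A^-8; d^5 = -A^10 - 5*A^6 - 10*A^2 - 10*A^-2 - 5*A^-6 - A^-10; d^6 = A^12 + 6*A^8 + 15*A^4 + 20 + 15*A^-4 + 6*A^-8 + A^-12.
  A^10 * (d^3) = -A^16 - 3*A^12 - 3*A^8 - A^4
  A^8 * (9*d^2 + d^4) = A^16 + 13*A^12 + 24*A^8 + 13*A^4 + 1
  A^6 * (27*d + 18*d^3) = -18*A^12 - 81*A^8 - 81*A^4 - 18
  A^4 * (28 + 78*d^2 + 14*d^4) = 14*A^12 + 134*A^8 + 268*A^4 + 134 + 14*A^-4
  A^2 * (116*d + 88*d^3 + 6*d^5) = -6*A^12 - 118*A^8 - 440*A^4 - 440 - 118*A^-4 - 6*A^-8
  A^0 * (27 + 178*d^2 + 46*d^4 + d^6) = A^12 + 52*A^8 + 377*A^4 + 679 + 377*A^-4 + 52*A^-8 + A^-12
  A^-2 * (78*d + 123*d^3 + 9*d^5) = -9*A^8 - 168*A^4 - 537 - 537*A^-4 - 168*A^-8 - 9*A^-12
  A^-4 * (6 + 78*d^2 + 36*d^4) = 36*A^4 + 222 + 378*A^-4 + 222*A^-8 + 36*A^-12
  A^-6 * (11*d + 31*d^3 + 3*d^5) = -3*A^4 - 46 - 134*A^-4 - 134*A^-8 - 46*A^-12 - 3*A^-16
  A^-8 * (6*d^2 + 4*d^4) = 4 + 22*A^-4 + 36*A^-8 + 22*A^-12 + 4*A^-16
  A^-10 * (d^3) = -A^-4 - 3*A^-8 - 3*A^-12 - A^-16
Summing the groups: <K> = A^12 - A^8 + A^4 - 1 + A^-4 - A^-8 + A^-12
Normalise by the writhe: (-A^3)^(-w) = (-A^3)^(0) = 1, so f(A) = 1 * <K> = A^12 - A^8 + A^4 - 1 + A^-4 - A^-8 + A^-12.
Substitute A = t^(-1/4), i.e. A^e → t^(-e/4): V(t) = t^3 - t^2 + t - 1 + t^-1 - t^-2 + t^-3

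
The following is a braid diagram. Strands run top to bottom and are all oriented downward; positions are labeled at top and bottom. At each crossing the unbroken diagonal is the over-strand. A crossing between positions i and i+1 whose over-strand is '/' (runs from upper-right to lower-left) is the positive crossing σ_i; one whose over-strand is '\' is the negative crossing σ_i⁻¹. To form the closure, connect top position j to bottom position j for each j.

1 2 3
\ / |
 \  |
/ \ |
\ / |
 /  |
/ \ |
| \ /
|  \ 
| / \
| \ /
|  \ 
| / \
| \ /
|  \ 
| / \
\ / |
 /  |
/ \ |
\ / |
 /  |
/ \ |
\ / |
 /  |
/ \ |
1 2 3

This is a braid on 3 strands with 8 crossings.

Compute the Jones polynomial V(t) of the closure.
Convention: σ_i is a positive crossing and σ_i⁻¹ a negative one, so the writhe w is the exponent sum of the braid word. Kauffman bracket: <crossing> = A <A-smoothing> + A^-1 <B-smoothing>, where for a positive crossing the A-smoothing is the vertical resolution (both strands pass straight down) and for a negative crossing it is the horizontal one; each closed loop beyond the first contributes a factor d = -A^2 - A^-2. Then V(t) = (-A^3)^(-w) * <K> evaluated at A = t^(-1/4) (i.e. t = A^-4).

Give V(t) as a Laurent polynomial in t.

Reading the diagram top to bottom ('/'-over between positions i,i+1 = s_i, '\'-over = s_i^-1): braid word = s1^-1 s1 s2^-1 s2^-1 s2^-1 s1 s1 s1.
The presented braid s1^-1 s1 s2^-1 s2^-1 s2^-1 s1 s1 s1 on 3 strands reduces by inverse Markov moves (closure unchanged at each step):
  Deconjugate: the word is γ·β·γ⁻¹ with γ = s1^-1 (prefix) and γ⁻¹ = s1 (suffix); strip both.
Reduced to β = s1 s2^-1 s2^-1 s2^-1 s1 s1 on 3 strands, 6 crossings.
Compute on β:
Braid: s1 s2^-1 s2^-1 s2^-1 s1 s1 on 3 strands, 6 crossings.
Writhe w = (#positive) - (#negative) = 3 - 3 = 0.
Computing the Kauffman bracket via state sum. There are 2^6 = 64 states.
For each crossing: s=0 is the vertical smoothing, s=1 horizontal. Crossing k contributes A^(sign_k * (1 - 2*s_k)); loop factor d = -A^2 - A^-2.
Tabulate the states by total A-exponent and number of loops L (A-exp: L × count):
  A^6: L=4 ×1
  A^4: L=3 ×6
  A^2: L=2 ×12, L=4 ×3
  A^0: L=1 ×9, L=3 ×10, L=5 ×1
  A^-2: L=2 ×12, L=4 ×3
  A^-4: L=3 ×6
  A^-6: L=4 ×1
Each group contributes A^e * Σ count * d^(L-1):
Powers of d = -A^2 - A^-2: d^2 = A^4 + 2 + A^-4; d^3 = -A^6 - 3*A^2 - 3*A^-2 - A^-6; d^4 = A^8 + 4*A^4 + 6 + 4*A^-4 + A^-8.
  A^6 * (d^3) = -A^12 - 3*A^8 - 3*A^4 - 1
  A^4 * (6*d^2) = 6*A^8 + 12*A^4 + 6
  A^2 * (12*d + 3*d^3) = -3*A^8 - 21*A^4 - 21 - 3*A^-4
  A^0 * (9 + 10*d^2 + d^4) = A^8 + 14*A^4 + 35 + 14*A^-4 + A^-8
  A^-2 * (12*d + 3*d^3) = -3*A^4 - 21 - 21*A^-4 - 3*A^-8
  A^-4 * (6*d^2) = 6 + 12*A^-4 + 6*A^-8
  A^-6 * (d^3) = -1 - 3*A^-4 - 3*A^-8 - A^-12
Summing the groups: <K> = -A^12 + A^8 - A^4 + 3 - A^-4 + A^-8 - A^-12
Normalise by the writhe: (-A^3)^(-w) = (-A^3)^(0) = 1, so f(A) = 1 * <K> = -A^12 + A^8 - A^4 + 3 - A^-4 + A^-8 - A^-12.
Substitute A = t^(-1/4), i.e. A^e → t^(-e/4): V(t) = -t^3 + t^2 - t + 3 - t^-1 + t^-2 - t^-3

Answer: -t^3 + t^2 - t + 3 - t^-1 + t^-2 - t^-3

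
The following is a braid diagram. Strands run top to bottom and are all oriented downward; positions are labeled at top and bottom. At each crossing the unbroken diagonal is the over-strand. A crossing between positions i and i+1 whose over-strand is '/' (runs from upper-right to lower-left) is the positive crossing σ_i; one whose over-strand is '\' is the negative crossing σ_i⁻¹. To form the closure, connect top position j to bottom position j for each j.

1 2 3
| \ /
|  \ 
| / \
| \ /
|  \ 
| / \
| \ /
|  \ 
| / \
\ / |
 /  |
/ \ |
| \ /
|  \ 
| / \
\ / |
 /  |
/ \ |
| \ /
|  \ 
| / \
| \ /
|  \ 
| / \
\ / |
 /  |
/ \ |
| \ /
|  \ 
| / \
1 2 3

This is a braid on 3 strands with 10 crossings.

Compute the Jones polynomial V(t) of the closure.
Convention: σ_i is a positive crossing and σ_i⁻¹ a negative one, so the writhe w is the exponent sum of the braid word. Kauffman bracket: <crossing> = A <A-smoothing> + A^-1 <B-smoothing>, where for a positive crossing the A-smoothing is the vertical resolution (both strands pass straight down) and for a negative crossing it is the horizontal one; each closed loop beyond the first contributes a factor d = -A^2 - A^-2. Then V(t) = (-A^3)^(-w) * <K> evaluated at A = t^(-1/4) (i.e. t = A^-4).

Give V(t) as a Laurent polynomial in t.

Reading the diagram top to bottom ('/'-over between positions i,i+1 = s_i, '\'-over = s_i^-1): braid word = s2^-1 s2^-1 s2^-1 s1 s2^-1 s1 s2^-1 s2^-1 s1 s2^-1.
Braid: s2^-1 s2^-1 s2^-1 s1 s2^-1 s1 s2^-1 s2^-1 s1 s2^-1 on 3 strands, 10 crossings.
Writhe w = (#positive) - (#negative) = 3 - 7 = -4.
Computing the Kauffman bracket via state sum. There are 2^10 = 1024 states.
Each crossing splits two ways (0=vertical, 1=horizontal). The state's weight is A^(#A-smoothings - #B-smoothings) * d^(loops - 1).
Tabulate the states by total A-exponent and number of loops L (A-exp: L × count):
  A^10: L=8 ×1
  A^8: L=7 ×10
  A^6: L=6 ×45
  A^4: L=5 ×119, L=7 ×1
  A^2: L=4 ×202, L=6 ×8
  A^0: L=3 ×224, L=5 ×28
  A^-2: L=2 ×156, L=4 ×53, L=6 ×1
  A^-4: L=1 ×57, L=3 ×59, L=5 ×4
  A^-6: L=2 ×38, L=4 ×7
  A^-8: L=3 ×10
  A^-10: L=4 ×1
Each group contributes A^e * Σ count * d^(L-1):
Powers of d = -A^2 - A^-2: d^2 = A^4 + 2 + A^-4; d^3 = -A^6 - 3*A^2 - 3*A^-2 - A^-6; d^4 = A^8 + 4*A^4 + 6 + 4*A^-4 + A^-8; d^5 = -A^10 - 5*A^6 - 10*A^2 - 10*A^-2 - 5*A^-6 - A^-10; d^6 = A^12 + 6*A^8 + 15*A^4 + 20 + 15*A^-4 + 6*A^-8 + A^-12; d^7 = -A^14 - 7*A^10 - 21*A^6 - 35*A^2 - 35*A^-2 - 21*A^-6 - 7*A^-10 - A^-14.
  A^10 * (d^7) = -A^24 - 7*A^20 - 21*A^16 - 35*A^12 - 35*A^8 - 21*A^4 - 7 - A^-4
  A^8 * (10*d^6) = 10*A^20 + 60*A^16 + 150*A^12 + 200*A^8 + 150*A^4 + 60 + 10*A^-4
  A^6 * (45*d^5) = -45*A^16 - 225*A^12 - 450*A^8 - 450*A^4 - 225 - 45*A^-4
  A^4 * (119*d^4 + d^6) = A^16 + 125*A^12 + 491*A^8 + 734*A^4 + 491 + 125*A^-4 + A^-8
  A^2 * (202*d^3 + 8*d^5) = -8*A^12 - 242*A^8 - 686*A^4 - 686 - 242*A^-4 - 8*A^-8
  A^0 * (224*d^2 + 28*d^4) = 28*A^8 + 336*A^4 + 616 + 336*A^-4 + 28*A^-8
  A^-2 * (156*d + 53*d^3 + d^5) = -A^8 - 58*A^4 - 325 - 325*A^-4 - 58*A^-8 - A^-12
  A^-4 * (57 + 59*d^2 + 4*d^4) = 4*A^4 + 75 + 199*A^-4 + 75*A^-8 + 4*A^-12
  A^-6 * (38*d + 7*d^3) = -7 - 59*A^-4 - 59*A^-8 - 7*A^-12
  A^-8 * (10*d^2) = 10*A^-4 + 20*A^-8 + 10*A^-12
  A^-10 * (d^3) = -A^-4 - 3*A^-8 - 3*A^-12 - A^-16
Summing the groups: <K> = -A^24 + 3*A^20 - 5*A^16 + 7*A^12 - 9*A^8 + 9*A^4 - 8 + 7*A^-4 - 4*A^-8 + 3*A^-12 - A^-16
Normalise by the writhe: (-A^3)^(-w) = (-A^3)^(4) = A^12, so f(A) = A^12 * <K> = -A^36 + 3*A^32 - 5*A^28 + 7*A^24 - 9*A^20 + 9*A^16 - 8*A^12 + 7*A^8 - 4*A^4 + 3 - A^-4.
Substitute A = t^(-1/4), i.e. A^e → t^(-e/4): V(t) = -t + 3 - 4*t^-1 + 7*t^-2 - 8*t^-3 + 9*t^-4 - 9*t^-5 + 7*t^-6 - 5*t^-7 + 3*t^-8 - t^-9

Answer: -t + 3 - 4*t^-1 + 7*t^-2 - 8*t^-3 + 9*t^-4 - 9*t^-5 + 7*t^-6 - 5*t^-7 + 3*t^-8 - t^-9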